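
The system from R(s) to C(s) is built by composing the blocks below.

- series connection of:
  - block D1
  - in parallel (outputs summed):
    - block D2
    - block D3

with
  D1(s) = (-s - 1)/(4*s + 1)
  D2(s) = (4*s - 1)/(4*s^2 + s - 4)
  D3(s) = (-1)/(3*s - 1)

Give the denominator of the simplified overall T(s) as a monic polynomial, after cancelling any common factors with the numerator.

Answer: s^4 + s^3/6 - 53*s^2/48 + s/16 + 1/12

Working:
Step 1. add D2, D3 (parallel) gives (8*s^2 - 8*s + 5)/(12*s^3 - s^2 - 13*s + 4)
Step 2. reduce the series chain D1, (D2+D3) gives (-8*s^3 + 3*s - 5)/(48*s^4 + 8*s^3 - 53*s^2 + 3*s + 4)
Step 2 gives the fully reduced T(s), with no common factor left to cancel. The denominator's leading coefficient is 48, so divide each of its coefficients by 48 to get the monic form.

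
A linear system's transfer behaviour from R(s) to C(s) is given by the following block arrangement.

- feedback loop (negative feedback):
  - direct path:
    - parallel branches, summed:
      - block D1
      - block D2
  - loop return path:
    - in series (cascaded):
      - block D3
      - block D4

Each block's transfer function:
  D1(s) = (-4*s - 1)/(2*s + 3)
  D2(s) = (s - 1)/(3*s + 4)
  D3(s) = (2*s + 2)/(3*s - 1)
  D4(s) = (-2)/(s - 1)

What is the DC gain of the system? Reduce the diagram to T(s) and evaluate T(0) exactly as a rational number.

Answer: -7/40

Working:
Step 1: reduce the parallel group D1, D2: (-10*s^2 - 18*s - 7)/(6*s^2 + 17*s + 12)
Step 2: combine D3, D4 in series: (-4*s - 4)/(3*s^2 - 4*s + 1)
Step 3: reduce the feedback loop with forward (D1+D2) and return (D3*D4): (-30*s^4 - 14*s^3 + 41*s^2 + 10*s - 7)/(18*s^4 + 67*s^3 + 86*s^2 + 69*s + 40)
DC gain: substitute s = 0 into T(s) from step 3: T(0) = -7/40.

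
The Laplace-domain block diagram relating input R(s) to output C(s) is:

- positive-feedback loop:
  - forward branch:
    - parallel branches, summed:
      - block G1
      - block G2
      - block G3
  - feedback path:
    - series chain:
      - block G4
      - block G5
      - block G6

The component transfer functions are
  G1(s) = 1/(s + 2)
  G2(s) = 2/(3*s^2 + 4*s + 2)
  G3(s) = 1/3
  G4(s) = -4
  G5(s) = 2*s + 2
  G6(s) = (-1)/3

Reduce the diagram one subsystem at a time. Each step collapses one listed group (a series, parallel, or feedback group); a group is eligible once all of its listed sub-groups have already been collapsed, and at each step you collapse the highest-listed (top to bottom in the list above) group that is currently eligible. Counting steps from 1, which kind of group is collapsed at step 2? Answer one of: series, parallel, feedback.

1. combine G1, G2, G3 in parallel
2. reduce the series chain G4, G5, G6
3. reduce the feedback loop with forward (G1+G2+G3) and return (G4*G5*G6)
So the answer for step 2 is series.

Hence the answer: series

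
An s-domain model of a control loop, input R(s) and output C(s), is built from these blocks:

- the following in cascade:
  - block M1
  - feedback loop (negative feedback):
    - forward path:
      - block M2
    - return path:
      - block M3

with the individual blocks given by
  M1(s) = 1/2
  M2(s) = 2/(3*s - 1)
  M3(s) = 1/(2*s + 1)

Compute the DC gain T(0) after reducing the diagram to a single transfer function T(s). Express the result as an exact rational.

The answer is 1.

Reasoning:
[1] feedback reduction of M2, M3; result (4*s + 2)/(6*s^2 + s + 1)
[2] series reduction of M1, [M2/(1+M2*M3)]; result (2*s + 1)/(6*s^2 + s + 1)
DC gain: substitute s = 0 into T(s) from step 2: T(0) = 1/1 = 1.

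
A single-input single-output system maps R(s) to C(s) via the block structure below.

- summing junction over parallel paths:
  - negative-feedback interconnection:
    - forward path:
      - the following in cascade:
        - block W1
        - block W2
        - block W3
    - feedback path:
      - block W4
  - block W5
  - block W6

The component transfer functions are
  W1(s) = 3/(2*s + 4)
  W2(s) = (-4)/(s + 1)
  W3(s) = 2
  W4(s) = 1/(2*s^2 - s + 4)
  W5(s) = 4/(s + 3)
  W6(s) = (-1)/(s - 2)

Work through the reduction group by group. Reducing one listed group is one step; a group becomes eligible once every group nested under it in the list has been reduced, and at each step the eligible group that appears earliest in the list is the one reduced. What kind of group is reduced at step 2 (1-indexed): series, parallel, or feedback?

1. combine W1, W2, W3 in series
2. reduce the feedback loop with forward (W1*W2*W3) and return W4
3. add [(W1*W2*W3)/(1+(W1*W2*W3)*W4)], W5, W6 (parallel)
Step 2 collapses a feedback group.

Therefore the answer is feedback.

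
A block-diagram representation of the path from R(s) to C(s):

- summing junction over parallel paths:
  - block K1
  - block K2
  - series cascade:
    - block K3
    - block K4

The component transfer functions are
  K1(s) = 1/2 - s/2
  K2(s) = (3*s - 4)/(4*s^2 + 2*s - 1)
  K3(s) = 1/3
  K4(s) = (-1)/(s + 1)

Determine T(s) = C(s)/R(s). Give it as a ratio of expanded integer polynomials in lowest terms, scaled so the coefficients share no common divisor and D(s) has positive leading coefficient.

Answer: (-12*s^4 - 6*s^3 + 25*s^2 - 4*s - 25)/(24*s^3 + 36*s^2 + 6*s - 6)

Working:
Step 1: reduce the series chain K3, K4 = (-1)/(3*s + 3)
Step 2: combine K1, K2, (K3*K4) in parallel: this yields T(s), and no further normalization is needed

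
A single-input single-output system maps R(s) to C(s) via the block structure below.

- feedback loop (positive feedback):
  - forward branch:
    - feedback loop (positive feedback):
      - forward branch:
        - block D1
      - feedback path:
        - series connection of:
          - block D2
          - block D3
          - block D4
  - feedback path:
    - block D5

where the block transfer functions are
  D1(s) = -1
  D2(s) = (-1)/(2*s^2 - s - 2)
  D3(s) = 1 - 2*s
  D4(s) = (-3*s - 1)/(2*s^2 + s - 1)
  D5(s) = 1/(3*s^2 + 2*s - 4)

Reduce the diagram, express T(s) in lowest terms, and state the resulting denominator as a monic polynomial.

First reduce the diagram to T(s).

(1) series reduction of D2, D3, D4 = (-3*s - 1)/(2*s^3 + s^2 - 3*s - 2)
(2) feedback reduction of D1, (D2*D3*D4) = (-2*s^3 - s^2 + 3*s + 2)/(2*s^3 + s^2 - 6*s - 3)
(3) feedback reduction of [D1/(1-D1*(D2*D3*D4))], D5 = (-6*s^5 - 7*s^4 + 15*s^3 + 16*s^2 - 8*s - 8)/(6*s^5 + 7*s^4 - 22*s^3 - 24*s^2 + 15*s + 10)
The result of step 3 is T(s) in lowest terms. Its denominator has leading coefficient 6; dividing the denominator through by 6 makes it monic.

Answer: s^5 + 7*s^4/6 - 11*s^3/3 - 4*s^2 + 5*s/2 + 5/3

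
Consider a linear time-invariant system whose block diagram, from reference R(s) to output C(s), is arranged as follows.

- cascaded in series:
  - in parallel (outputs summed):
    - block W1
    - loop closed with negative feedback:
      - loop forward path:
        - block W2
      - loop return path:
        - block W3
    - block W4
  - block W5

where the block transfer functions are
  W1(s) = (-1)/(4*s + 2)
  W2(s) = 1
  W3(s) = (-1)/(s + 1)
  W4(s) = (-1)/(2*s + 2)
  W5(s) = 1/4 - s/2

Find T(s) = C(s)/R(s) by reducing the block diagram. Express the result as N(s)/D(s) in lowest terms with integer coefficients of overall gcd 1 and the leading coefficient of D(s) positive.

First reduce the diagram to T(s).

1. collapse the loop (W2 forward, W3 return) gives (s + 1)/s
2. parallel reduction of W1, [W2/(1+W2*W3)], W4 gives (4*s^3 + 7*s^2 + 6*s + 2)/(4*s^3 + 6*s^2 + 2*s)
3. series reduction of (W1+[W2/(1+W2*W3)]+W4), W5: this yields T(s), and no further normalization is needed

Answer: (-8*s^4 - 10*s^3 - 5*s^2 + 2*s + 2)/(16*s^3 + 24*s^2 + 8*s)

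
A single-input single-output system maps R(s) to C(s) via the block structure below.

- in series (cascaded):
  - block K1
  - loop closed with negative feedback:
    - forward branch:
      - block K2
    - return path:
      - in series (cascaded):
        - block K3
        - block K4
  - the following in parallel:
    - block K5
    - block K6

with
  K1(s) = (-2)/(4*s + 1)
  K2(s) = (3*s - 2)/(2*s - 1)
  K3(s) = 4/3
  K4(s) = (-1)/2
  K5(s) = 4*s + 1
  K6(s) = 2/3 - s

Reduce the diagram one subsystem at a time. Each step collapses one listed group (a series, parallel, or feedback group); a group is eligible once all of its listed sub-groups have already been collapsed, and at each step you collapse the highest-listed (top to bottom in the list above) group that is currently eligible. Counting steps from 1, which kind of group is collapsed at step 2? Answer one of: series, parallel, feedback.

Reducing step by step:

Step 1. combine K3, K4 in series
Step 2. reduce the feedback loop with forward K2 and return (K3*K4)
Step 3. reduce the parallel group K5, K6
Step 4. series reduction of K1, [K2/(1+K2*(K3*K4))], (K5+K6)
At step 2 the group reduced is feedback.

Answer: feedback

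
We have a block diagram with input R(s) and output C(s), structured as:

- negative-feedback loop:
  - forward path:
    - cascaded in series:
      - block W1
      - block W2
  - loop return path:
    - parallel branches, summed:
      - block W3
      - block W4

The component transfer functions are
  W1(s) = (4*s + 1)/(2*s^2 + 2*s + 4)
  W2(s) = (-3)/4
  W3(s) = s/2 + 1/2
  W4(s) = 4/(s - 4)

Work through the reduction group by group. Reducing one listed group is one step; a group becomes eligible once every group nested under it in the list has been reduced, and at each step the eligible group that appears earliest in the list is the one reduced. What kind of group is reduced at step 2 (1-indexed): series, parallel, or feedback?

[1] series reduction of W1, W2
[2] parallel reduction of W3, W4
[3] apply the feedback formula to (W1*W2), (W3+W4)
Step 2 collapses a parallel group.

Answer: parallel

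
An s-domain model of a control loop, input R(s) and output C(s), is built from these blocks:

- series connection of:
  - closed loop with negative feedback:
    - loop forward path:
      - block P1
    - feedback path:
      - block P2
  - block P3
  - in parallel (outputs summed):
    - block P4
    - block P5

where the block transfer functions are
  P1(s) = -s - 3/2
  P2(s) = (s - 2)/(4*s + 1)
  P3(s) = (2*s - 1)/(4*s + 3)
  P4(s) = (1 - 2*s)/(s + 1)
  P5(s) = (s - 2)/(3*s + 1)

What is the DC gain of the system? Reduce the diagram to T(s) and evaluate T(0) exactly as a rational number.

Reducing step by step:

1. feedback reduction of P1, P2 -> (8*s^2 + 14*s + 3)/(2*s^2 - 9*s - 8)
2. reduce the parallel group P4, P5 -> (-5*s^2 - 1)/(3*s^2 + 4*s + 1)
3. cascade [P1/(1+P1*P2)], P3, (P4+P5) -> (-80*s^5 - 100*s^4 + 24*s^3 - 5*s^2 + 8*s + 3)/(24*s^5 - 58*s^4 - 289*s^3 - 338*s^2 - 155*s - 24)
DC gain: substitute s = 0 into T(s) from step 3: T(0) = 3/(-24) = -1/8.

Answer: -1/8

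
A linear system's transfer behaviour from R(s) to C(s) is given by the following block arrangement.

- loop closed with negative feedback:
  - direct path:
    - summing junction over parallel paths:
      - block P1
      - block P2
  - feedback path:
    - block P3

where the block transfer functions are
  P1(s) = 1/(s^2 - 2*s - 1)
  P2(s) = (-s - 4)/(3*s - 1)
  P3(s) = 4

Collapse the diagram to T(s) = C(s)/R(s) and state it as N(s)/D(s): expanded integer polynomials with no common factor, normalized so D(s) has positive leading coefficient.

Answer: (s^3 + 2*s^2 - 12*s - 3)/(s^3 + 15*s^2 - 47*s - 13)

Working:
(1) parallel reduction of P1, P2 gives (-s^3 - 2*s^2 + 12*s + 3)/(3*s^3 - 7*s^2 - s + 1)
(2) close the feedback loop around (P1+P2), P3, which is the overall transfer function T(s) = C(s)/R(s) in lowest terms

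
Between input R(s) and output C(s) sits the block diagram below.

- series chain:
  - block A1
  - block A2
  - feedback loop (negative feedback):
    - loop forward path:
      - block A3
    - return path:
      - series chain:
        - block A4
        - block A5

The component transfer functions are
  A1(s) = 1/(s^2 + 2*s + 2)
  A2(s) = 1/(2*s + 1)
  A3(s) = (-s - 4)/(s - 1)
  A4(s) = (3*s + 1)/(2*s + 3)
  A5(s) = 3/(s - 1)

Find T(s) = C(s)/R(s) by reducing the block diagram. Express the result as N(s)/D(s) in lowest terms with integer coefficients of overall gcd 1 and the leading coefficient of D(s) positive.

Step 1 - reduce the series chain A4, A5 gives (9*s + 3)/(2*s^2 + s - 3)
Step 2 - close the feedback loop around A3, (A4*A5) gives (-2*s^3 - 9*s^2 - s + 12)/(2*s^3 - 10*s^2 - 43*s - 9)
Step 3 - series reduction of A1, A2, [A3/(1+A3*(A4*A5))], giving the overall T(s)

Hence the answer: (-2*s^3 - 9*s^2 - s + 12)/(4*s^6 - 10*s^5 - 124*s^4 - 289*s^3 - 323*s^2 - 140*s - 18)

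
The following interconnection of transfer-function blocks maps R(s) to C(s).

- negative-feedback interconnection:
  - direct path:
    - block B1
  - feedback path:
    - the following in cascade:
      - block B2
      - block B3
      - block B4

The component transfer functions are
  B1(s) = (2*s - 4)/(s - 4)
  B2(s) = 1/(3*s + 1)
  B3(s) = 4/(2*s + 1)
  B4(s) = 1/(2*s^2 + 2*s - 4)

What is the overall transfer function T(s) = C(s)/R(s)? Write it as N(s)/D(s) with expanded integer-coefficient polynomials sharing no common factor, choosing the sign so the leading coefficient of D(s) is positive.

The answer is (12*s^5 - 2*s^4 - 56*s^3 + 6*s^2 + 32*s + 8)/(6*s^5 - 13*s^4 - 50*s^3 + 15*s^2 + 38*s).

Reasoning:
Step 1. reduce the series chain B2, B3, B4 = 2/(6*s^4 + 11*s^3 - 6*s^2 - 9*s - 2)
Step 2. reduce the feedback loop with forward B1 and return (B2*B3*B4); the result is T(s) itself (integer coefficients, no common factor, positive leading denominator coefficient)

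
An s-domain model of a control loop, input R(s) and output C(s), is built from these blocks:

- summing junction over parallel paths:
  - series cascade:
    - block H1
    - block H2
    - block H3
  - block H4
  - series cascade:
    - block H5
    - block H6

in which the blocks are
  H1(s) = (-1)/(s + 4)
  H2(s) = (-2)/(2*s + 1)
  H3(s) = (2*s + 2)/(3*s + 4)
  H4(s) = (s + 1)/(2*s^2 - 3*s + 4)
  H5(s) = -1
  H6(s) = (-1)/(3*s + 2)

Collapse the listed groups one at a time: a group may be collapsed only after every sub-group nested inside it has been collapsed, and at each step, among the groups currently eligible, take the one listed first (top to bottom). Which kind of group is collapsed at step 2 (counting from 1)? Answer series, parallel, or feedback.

Step 1 - combine H1, H2, H3 in series
Step 2 - series reduction of H5, H6
Step 3 - parallel reduction of (H1*H2*H3), H4, (H5*H6)
So the answer for step 2 is series.

Answer: series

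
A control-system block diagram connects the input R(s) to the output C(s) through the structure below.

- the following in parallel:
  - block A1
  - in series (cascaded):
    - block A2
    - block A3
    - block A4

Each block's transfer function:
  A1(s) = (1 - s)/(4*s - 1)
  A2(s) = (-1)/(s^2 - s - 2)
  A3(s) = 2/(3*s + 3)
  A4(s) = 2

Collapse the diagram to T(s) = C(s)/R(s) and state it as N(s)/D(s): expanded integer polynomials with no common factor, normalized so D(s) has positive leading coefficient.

Answer: (-3*s^4 + 3*s^3 + 9*s^2 - 19*s - 2)/(12*s^4 - 3*s^3 - 36*s^2 - 15*s + 6)

Working:
1. series reduction of A2, A3, A4 gives (-4)/(3*s^3 - 9*s - 6)
2. sum the parallel branches A1, (A2*A3*A4): this yields T(s), and no further normalization is needed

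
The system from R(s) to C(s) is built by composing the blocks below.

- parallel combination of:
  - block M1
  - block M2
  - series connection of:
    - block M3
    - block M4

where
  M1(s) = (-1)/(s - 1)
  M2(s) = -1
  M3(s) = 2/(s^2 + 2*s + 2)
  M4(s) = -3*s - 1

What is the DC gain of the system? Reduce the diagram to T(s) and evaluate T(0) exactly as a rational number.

[1] multiply M3, M4 (series) -> (-6*s - 2)/(s^2 + 2*s + 2)
[2] combine M1, M2, (M3*M4) in parallel -> (-s^3 - 8*s^2 + 2*s + 2)/(s^3 + s^2 - 2)
Evaluating the step-2 result (the overall T(s)) at s = 0 gives T(0) = 2/(-2) = -1.

Therefore the answer is -1.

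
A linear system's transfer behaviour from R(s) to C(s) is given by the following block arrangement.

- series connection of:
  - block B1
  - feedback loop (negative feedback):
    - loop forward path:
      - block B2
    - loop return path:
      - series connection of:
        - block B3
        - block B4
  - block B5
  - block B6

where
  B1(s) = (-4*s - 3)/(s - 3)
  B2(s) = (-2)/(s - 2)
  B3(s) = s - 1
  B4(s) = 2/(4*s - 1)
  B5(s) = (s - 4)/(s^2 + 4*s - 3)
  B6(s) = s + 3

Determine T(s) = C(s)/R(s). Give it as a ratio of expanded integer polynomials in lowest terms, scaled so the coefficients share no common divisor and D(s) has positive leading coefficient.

(1) multiply B3, B4 (series), giving (2*s - 2)/(4*s - 1)
(2) collapse the loop (B2 forward, (B3*B4) return), giving (2 - 8*s)/(4*s^2 - 13*s + 6)
(3) reduce the series chain B1, [B2/(1+B2*(B3*B4))], B5, B6 - this is the overall T(s), already in the required normalized form

Therefore the answer is (32*s^4 - 16*s^3 - 406*s^2 - 186*s + 72)/(4*s^5 - 9*s^4 - 67*s^3 + 237*s^2 - 207*s + 54).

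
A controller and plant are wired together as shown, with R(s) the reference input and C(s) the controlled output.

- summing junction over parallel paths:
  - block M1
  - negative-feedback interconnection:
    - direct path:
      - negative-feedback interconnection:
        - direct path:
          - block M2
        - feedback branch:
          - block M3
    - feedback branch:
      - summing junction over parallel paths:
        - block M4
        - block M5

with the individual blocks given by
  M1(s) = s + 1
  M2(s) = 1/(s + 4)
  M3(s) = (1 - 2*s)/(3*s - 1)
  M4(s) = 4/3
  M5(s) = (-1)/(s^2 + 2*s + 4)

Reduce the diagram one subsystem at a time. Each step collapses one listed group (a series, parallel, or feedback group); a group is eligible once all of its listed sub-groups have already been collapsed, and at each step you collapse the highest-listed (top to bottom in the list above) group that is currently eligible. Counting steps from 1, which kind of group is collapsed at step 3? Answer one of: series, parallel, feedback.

Answer: feedback

Working:
(1) collapse the loop (M2 forward, M3 return)
(2) add M4, M5 (parallel)
(3) reduce the feedback loop with forward [M2/(1+M2*M3)] and return (M4+M5)
(4) sum the parallel branches M1, [[M2/(1+M2*M3)]/(1+[M2/(1+M2*M3)]*(M4+M5))]
So the answer for step 3 is feedback.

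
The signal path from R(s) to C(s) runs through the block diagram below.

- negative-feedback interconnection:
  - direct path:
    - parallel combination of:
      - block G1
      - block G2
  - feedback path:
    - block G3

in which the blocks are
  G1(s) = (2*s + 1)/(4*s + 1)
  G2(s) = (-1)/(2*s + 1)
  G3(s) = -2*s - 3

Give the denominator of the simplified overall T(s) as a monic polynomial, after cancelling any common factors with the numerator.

Step 1. parallel reduction of G1, G2; result (4*s^2)/(8*s^2 + 6*s + 1)
Step 2. feedback reduction of (G1+G2), G3; result (-4*s^2)/(8*s^3 + 4*s^2 - 6*s - 1)
The result of step 2 is T(s) in lowest terms. Its denominator has leading coefficient 8; dividing the denominator through by 8 makes it monic.

Therefore the answer is s^3 + s^2/2 - 3*s/4 - 1/8.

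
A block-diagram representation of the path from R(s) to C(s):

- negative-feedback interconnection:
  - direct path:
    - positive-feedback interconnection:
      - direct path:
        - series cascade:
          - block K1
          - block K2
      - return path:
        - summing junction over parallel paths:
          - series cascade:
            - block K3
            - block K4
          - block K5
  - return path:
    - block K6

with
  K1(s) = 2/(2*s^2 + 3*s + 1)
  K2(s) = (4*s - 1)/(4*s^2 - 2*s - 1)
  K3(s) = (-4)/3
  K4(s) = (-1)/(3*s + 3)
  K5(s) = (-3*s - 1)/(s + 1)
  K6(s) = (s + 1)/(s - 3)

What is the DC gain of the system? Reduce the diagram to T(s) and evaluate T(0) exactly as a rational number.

Step 1: series reduction of K1, K2 gives (8*s - 2)/(8*s^4 + 8*s^3 - 4*s^2 - 5*s - 1)
Step 2: reduce the series chain K3, K4 gives 4/(9*s + 9)
Step 3: add (K3*K4), K5 (parallel) gives (-27*s - 5)/(9*s + 9)
Step 4: feedback reduction of (K1*K2), ((K3*K4)+K5) gives (72*s^2 + 54*s - 18)/(72*s^5 + 144*s^4 + 36*s^3 + 135*s^2 - 68*s - 19)
Step 5: apply the feedback formula to [(K1*K2)/(1-(K1*K2)*((K3*K4)+K5))], K6 gives (72*s^3 - 162*s^2 - 180*s + 54)/(72*s^6 - 72*s^5 - 396*s^4 + 99*s^3 - 347*s^2 + 221*s + 39)
That last expression is T(s); at s = 0 only the constant terms survive, so T(0) = 54/39 = 18/13.

Answer: 18/13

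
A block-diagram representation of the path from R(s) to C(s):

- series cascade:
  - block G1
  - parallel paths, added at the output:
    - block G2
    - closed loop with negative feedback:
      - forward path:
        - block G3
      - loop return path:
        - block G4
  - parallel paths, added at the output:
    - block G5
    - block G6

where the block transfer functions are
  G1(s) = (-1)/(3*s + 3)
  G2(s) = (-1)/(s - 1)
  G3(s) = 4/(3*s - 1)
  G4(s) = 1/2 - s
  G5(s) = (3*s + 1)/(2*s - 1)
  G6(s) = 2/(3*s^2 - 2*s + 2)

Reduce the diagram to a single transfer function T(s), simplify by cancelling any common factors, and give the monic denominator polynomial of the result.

Reducing step by step:

[1] collapse the loop (G3 forward, G4 return) = (-4)/(s - 1)
[2] reduce the parallel group G2, [G3/(1+G3*G4)] = (-5)/(s - 1)
[3] add G5, G6 (parallel) = (9*s^3 - 3*s^2 + 8*s)/(6*s^3 - 7*s^2 + 6*s - 2)
[4] reduce the series chain G1, (G2+[G3/(1+G3*G4)]), (G5+G6) = (45*s^3 - 15*s^2 + 40*s)/(18*s^5 - 21*s^4 + 15*s^2 - 18*s + 6)
The result of step 4 is T(s) in lowest terms. Its denominator has leading coefficient 18; dividing the denominator through by 18 makes it monic.

Answer: s^5 - 7*s^4/6 + 5*s^2/6 - s + 1/3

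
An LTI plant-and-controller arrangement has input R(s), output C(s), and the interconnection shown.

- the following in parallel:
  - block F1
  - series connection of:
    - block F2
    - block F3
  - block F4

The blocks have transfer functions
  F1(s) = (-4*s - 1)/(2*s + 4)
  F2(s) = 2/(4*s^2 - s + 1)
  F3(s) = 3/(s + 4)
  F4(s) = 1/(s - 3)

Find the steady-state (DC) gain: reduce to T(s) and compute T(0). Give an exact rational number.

First reduce the diagram to T(s).

Step 1 - reduce the series chain F2, F3: 6/(4*s^3 + 15*s^2 - 3*s + 4)
Step 2 - combine F1, (F2*F3), F4 in parallel: (-16*s^5 - 8*s^4 + 235*s^3 + 62*s^2 + 19*s - 44)/(8*s^5 + 22*s^4 - 84*s^3 - 166*s^2 + 28*s - 48)
The step-2 result is T(s). Setting s = 0: T(0) = -44/(-48) = 11/12.

Answer: 11/12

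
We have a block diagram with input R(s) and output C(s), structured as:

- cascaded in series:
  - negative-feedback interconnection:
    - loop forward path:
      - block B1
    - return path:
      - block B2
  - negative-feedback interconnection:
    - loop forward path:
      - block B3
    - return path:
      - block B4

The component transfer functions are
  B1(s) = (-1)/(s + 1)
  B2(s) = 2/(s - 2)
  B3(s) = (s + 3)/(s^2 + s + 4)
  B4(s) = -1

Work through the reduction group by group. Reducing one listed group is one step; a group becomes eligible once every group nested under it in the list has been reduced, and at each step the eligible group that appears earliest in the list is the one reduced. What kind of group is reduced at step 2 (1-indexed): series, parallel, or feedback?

Answer: feedback

Working:
Step 1: close the feedback loop around B1, B2
Step 2: reduce the feedback loop with forward B3 and return B4
Step 3: series reduction of [B1/(1+B1*B2)], [B3/(1+B3*B4)]
At step 2 the group reduced is feedback.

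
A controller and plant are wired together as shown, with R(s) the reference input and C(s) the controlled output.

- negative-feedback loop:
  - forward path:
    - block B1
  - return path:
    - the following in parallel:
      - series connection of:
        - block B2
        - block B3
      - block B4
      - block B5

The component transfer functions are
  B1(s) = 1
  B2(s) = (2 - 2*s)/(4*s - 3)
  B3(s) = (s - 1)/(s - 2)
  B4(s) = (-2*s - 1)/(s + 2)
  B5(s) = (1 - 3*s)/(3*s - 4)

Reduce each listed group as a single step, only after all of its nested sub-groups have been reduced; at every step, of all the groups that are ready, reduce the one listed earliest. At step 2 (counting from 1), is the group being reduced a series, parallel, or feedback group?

Step 1 - cascade B2, B3
Step 2 - add (B2*B3), B4, B5 (parallel)
Step 3 - close the feedback loop around B1, ((B2*B3)+B4+B5)
At step 2 the group reduced is parallel.

Answer: parallel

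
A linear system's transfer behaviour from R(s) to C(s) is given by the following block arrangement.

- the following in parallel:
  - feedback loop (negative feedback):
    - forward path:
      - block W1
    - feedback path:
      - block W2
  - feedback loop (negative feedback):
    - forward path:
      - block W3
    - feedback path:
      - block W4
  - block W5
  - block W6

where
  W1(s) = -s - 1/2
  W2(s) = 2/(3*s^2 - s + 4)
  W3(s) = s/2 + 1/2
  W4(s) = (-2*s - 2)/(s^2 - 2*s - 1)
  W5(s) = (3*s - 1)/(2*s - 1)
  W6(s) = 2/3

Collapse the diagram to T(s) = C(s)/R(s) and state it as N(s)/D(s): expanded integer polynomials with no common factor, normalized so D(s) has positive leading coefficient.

Answer: (-6*s^6 - 33*s^5 + 96*s^4 - 145*s^3 + 57*s^2 + 46*s - 15)/(48*s^4 - 48*s^3 + 36*s^2 + 12*s - 12)

Working:
Step 1 - reduce the feedback loop with forward W1 and return W2: (-6*s^3 - s^2 - 7*s - 4)/(6*s^2 - 6*s + 6)
Step 2 - reduce the feedback loop with forward W3 and return W4: (-s^3 + s^2 + 3*s + 1)/(8*s + 4)
Step 3 - reduce the parallel group [W1/(1+W1*W2)], [W3/(1+W3*W4)], W5, W6; the result is T(s) itself (integer coefficients, no common factor, positive leading denominator coefficient)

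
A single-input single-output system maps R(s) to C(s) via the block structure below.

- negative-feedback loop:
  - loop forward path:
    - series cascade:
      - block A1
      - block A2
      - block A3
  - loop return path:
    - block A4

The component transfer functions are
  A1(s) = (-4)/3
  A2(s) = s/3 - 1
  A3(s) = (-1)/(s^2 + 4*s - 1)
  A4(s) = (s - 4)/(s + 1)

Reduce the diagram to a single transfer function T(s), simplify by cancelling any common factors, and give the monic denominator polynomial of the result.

First reduce the diagram to T(s).

Step 1: reduce the series chain A1, A2, A3, giving (4*s - 12)/(9*s^2 + 36*s - 9)
Step 2: apply the feedback formula to (A1*A2*A3), A4, giving (4*s^2 - 8*s - 12)/(9*s^3 + 49*s^2 - s + 39)
Step 2 gives the fully reduced T(s), with no common factor left to cancel. The denominator's leading coefficient is 9, so divide each of its coefficients by 9 to get the monic form.

Answer: s^3 + 49*s^2/9 - s/9 + 13/3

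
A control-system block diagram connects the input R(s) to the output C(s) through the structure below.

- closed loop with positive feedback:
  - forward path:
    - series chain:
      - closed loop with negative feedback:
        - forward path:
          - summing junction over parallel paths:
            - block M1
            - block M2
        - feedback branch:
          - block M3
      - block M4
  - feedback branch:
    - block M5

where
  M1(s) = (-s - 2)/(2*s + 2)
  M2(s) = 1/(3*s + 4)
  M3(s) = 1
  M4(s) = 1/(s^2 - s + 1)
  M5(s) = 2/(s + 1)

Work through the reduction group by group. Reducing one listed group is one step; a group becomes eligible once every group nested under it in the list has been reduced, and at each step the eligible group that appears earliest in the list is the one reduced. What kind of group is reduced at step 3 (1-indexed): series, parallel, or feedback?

The answer is series.

Reasoning:
Step 1. reduce the parallel group M1, M2
Step 2. apply the feedback formula to (M1+M2), M3
Step 3. multiply [(M1+M2)/(1+(M1+M2)*M3)], M4 (series)
Step 4. collapse the loop (([(M1+M2)/(1+(M1+M2)*M3)]*M4) forward, M5 return)
At step 3 the group reduced is series.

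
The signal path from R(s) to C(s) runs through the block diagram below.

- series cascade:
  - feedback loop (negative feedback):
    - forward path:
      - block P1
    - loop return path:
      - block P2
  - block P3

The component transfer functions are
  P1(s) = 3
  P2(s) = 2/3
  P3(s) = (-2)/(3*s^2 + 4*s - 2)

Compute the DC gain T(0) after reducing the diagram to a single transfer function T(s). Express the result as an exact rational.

First reduce the diagram to T(s).

Step 1: close the feedback loop around P1, P2 = 1
Step 2: cascade [P1/(1+P1*P2)], P3 = (-2)/(3*s^2 + 4*s - 2)
That last expression is T(s); at s = 0 only the constant terms survive, so T(0) = -2/(-2) = 1.

Answer: 1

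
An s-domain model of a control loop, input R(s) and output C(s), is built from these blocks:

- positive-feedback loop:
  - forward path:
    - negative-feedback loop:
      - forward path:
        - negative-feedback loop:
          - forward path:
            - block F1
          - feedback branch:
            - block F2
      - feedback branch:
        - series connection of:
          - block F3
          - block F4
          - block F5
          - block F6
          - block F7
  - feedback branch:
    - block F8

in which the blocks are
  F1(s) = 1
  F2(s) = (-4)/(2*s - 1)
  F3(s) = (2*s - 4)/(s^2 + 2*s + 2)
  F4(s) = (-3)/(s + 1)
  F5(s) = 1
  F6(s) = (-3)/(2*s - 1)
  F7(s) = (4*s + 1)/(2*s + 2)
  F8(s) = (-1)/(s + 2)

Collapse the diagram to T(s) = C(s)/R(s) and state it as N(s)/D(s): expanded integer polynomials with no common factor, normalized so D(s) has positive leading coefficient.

(1) collapse the loop (F1 forward, F2 return) -> (2*s - 1)/(2*s - 5)
(2) reduce the series chain F3, F4, F5, F6, F7 -> (36*s^2 - 63*s - 18)/(2*s^5 + 7*s^4 + 10*s^3 + 5*s^2 - 2*s - 2)
(3) apply the feedback formula to [F1/(1+F1*F2)], (F3*F4*F5*F6*F7) -> (2*s^5 + 7*s^4 + 10*s^3 + 5*s^2 - 2*s - 2)/(2*s^5 + 3*s^4 - 6*s^3 + 13*s^2 - 89*s - 28)
(4) close the feedback loop around [[F1/(1+F1*F2)]/(1+[F1/(1+F1*F2)]*(F3*F4*F5*F6*F7))], F8; the result is T(s) itself (integer coefficients, no common factor, positive leading denominator coefficient)

Answer: (2*s^6 + 11*s^5 + 24*s^4 + 25*s^3 + 8*s^2 - 6*s - 4)/(2*s^6 + 9*s^5 + 7*s^4 + 11*s^3 - 58*s^2 - 208*s - 58)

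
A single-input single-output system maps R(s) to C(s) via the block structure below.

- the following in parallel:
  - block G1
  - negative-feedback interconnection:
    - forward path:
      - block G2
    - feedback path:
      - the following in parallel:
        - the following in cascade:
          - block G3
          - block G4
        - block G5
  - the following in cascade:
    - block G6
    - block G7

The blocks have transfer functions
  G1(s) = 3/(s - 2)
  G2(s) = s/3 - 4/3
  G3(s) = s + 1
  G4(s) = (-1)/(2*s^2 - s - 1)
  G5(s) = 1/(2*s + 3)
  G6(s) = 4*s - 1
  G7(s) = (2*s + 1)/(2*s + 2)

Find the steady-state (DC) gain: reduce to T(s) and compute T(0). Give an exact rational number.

(1) combine G3, G4 in series = (-s - 1)/(2*s^2 - s - 1)
(2) combine (G3*G4), G5 in parallel = (-6*s - 4)/(4*s^3 + 4*s^2 - 5*s - 3)
(3) close the feedback loop around G2, ((G3*G4)+G5) = (4*s^4 - 12*s^3 - 21*s^2 + 17*s + 12)/(12*s^3 + 6*s^2 + 5*s + 7)
(4) multiply G6, G7 (series) = (8*s^2 + 2*s - 1)/(2*s + 2)
(5) parallel reduction of G1, [G2/(1+G2*((G3*G4)+G5))], (G6*G7) = (104*s^6 - 152*s^5 - 66*s^4 + 212*s^3 + 29*s^2 - 45*s + 8)/(24*s^5 - 12*s^4 - 50*s^3 - 20*s^2 - 34*s - 28)
That last expression is T(s); at s = 0 only the constant terms survive, so T(0) = 8/(-28) = -2/7.

Answer: -2/7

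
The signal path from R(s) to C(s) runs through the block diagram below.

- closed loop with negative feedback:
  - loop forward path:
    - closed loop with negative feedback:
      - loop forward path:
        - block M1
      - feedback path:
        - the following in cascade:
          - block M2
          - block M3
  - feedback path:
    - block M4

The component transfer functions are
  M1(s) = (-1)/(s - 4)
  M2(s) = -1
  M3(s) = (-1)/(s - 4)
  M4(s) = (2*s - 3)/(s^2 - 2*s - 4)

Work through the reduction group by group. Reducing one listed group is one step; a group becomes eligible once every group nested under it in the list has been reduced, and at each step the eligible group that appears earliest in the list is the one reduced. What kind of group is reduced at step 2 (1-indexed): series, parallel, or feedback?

Step 1 - combine M2, M3 in series
Step 2 - feedback reduction of M1, (M2*M3)
Step 3 - apply the feedback formula to [M1/(1+M1*(M2*M3))], M4
Step 2 collapses a feedback group.

Answer: feedback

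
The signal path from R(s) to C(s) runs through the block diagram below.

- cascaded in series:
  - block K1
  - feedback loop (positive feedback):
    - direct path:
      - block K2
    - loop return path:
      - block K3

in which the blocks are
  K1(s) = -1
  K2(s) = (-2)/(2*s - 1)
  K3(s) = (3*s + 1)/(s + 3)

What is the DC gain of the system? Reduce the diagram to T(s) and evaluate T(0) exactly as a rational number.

Step 1: collapse the loop (K2 forward, K3 return) = (-2*s - 6)/(2*s^2 + 11*s - 1)
Step 2: series reduction of K1, [K2/(1-K2*K3)] = (2*s + 6)/(2*s^2 + 11*s - 1)
Evaluating the step-2 result (the overall T(s)) at s = 0 gives T(0) = 6/(-1) = -6.

Final answer: -6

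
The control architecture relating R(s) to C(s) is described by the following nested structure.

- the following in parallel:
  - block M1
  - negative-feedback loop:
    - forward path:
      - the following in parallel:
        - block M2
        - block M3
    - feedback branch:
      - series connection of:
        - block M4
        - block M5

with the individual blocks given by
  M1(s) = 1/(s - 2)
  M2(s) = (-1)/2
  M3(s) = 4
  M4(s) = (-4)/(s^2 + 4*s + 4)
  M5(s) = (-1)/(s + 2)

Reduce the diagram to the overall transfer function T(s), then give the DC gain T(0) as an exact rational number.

Step 1 - combine M2, M3 in parallel -> 7/2
Step 2 - multiply M4, M5 (series) -> 4/(s^3 + 6*s^2 + 12*s + 8)
Step 3 - feedback reduction of (M2+M3), (M4*M5) -> (7*s^3 + 42*s^2 + 84*s + 56)/(2*s^3 + 12*s^2 + 24*s + 44)
Step 4 - reduce the parallel group M1, [(M2+M3)/(1+(M2+M3)*(M4*M5))] -> (7*s^4 + 30*s^3 + 12*s^2 - 88*s - 68)/(2*s^4 + 8*s^3 - 4*s - 88)
That last expression is T(s); at s = 0 only the constant terms survive, so T(0) = -68/(-88) = 17/22.

Final answer: 17/22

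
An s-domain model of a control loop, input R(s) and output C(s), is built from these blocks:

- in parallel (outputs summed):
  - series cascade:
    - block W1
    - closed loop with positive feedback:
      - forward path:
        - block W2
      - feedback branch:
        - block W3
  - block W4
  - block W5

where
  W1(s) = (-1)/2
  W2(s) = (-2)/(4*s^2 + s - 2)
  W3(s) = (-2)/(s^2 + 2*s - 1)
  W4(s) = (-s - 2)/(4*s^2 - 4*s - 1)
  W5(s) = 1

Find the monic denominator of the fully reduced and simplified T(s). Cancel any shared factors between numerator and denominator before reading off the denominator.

(1) feedback reduction of W2, W3, giving (-2*s^2 - 4*s + 2)/(4*s^4 + 9*s^3 - 4*s^2 - 5*s - 2)
(2) reduce the series chain W1, [W2/(1-W2*W3)], giving (s^2 + 2*s - 1)/(4*s^4 + 9*s^3 - 4*s^2 - 5*s - 2)
(3) sum the parallel branches (W1*[W2/(1-W2*W3)]), W4, W5, giving (16*s^6 + 16*s^5 - 69*s^4 - 23*s^3 + 16*s^2 + 27*s + 7)/(16*s^6 + 20*s^5 - 56*s^4 - 13*s^3 + 16*s^2 + 13*s + 2)
The result of step 3 is T(s) in lowest terms. Its denominator has leading coefficient 16; dividing the denominator through by 16 makes it monic.

Hence the answer: s^6 + 5*s^5/4 - 7*s^4/2 - 13*s^3/16 + s^2 + 13*s/16 + 1/8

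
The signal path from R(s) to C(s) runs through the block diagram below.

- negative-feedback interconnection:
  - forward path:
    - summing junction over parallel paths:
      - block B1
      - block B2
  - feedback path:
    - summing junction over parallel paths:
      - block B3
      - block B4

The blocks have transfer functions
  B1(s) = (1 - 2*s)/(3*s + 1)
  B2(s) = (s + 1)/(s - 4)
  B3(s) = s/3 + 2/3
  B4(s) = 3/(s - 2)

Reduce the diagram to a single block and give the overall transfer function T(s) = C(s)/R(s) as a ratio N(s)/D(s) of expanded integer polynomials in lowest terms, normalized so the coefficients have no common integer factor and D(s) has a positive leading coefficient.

The answer is (3*s^3 + 33*s^2 - 87*s + 18)/(s^4 + 22*s^3 - 49*s^2 + 119*s + 9).

Reasoning:
[1] reduce the parallel group B1, B2; result (s^2 + 13*s - 3)/(3*s^2 - 11*s - 4)
[2] parallel reduction of B3, B4; result (s^2 + 5)/(3*s - 6)
[3] collapse the loop ((B1+B2) forward, (B3+B4) return) - this is the overall T(s), already in the required normalized form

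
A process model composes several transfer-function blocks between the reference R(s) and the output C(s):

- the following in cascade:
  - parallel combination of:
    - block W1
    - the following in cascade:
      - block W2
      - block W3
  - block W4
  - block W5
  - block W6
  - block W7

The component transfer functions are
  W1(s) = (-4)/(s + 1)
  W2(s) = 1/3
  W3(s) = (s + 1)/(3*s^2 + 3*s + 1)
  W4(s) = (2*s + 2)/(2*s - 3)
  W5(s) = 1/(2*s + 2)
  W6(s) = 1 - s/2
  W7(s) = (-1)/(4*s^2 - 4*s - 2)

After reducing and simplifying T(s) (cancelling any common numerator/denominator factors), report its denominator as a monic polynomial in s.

First reduce the diagram to T(s).

(1) cascade W2, W3 gives (s + 1)/(9*s^2 + 9*s + 3)
(2) parallel reduction of W1, (W2*W3) gives (-35*s^2 - 34*s - 11)/(9*s^3 + 18*s^2 + 12*s + 3)
(3) combine (W1+(W2*W3)), W4, W5, W6, W7 in series gives (-35*s^3 + 36*s^2 + 57*s + 22)/(144*s^6 - 72*s^5 - 384*s^4 - 36*s^3 + 288*s^2 + 192*s + 36)
No further cancellation is possible in the step-3 result, so that is T(s). Its denominator becomes monic after dividing by the leading coefficient 144.

Answer: s^6 - s^5/2 - 8*s^4/3 - s^3/4 + 2*s^2 + 4*s/3 + 1/4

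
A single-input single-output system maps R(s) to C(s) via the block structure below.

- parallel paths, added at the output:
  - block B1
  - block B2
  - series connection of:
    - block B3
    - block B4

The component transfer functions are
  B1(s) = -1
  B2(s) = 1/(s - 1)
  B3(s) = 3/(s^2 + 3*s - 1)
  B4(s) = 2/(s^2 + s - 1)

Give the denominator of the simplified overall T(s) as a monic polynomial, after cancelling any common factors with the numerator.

Step 1. cascade B3, B4 -> 6/(s^4 + 4*s^3 + s^2 - 4*s + 1)
Step 2. combine B1, B2, (B3*B4) in parallel -> (-s^5 - 2*s^4 + 7*s^3 + 6*s^2 - 3*s - 4)/(s^5 + 3*s^4 - 3*s^3 - 5*s^2 + 5*s - 1)
That last expression is T(s), already simplified, and its denominator is already monic.

Therefore the answer is s^5 + 3*s^4 - 3*s^3 - 5*s^2 + 5*s - 1.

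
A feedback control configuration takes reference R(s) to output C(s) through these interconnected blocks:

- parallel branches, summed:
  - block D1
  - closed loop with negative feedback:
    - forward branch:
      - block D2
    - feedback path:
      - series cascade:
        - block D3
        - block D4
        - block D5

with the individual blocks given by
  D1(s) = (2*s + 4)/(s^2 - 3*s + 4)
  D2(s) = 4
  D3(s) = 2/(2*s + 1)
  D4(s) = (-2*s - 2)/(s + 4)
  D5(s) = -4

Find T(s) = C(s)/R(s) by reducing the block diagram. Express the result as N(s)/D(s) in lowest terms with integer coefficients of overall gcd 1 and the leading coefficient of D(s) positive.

[1] series reduction of D3, D4, D5, giving (16*s + 16)/(2*s^2 + 9*s + 4)
[2] close the feedback loop around D2, (D3*D4*D5), giving (8*s^2 + 36*s + 16)/(2*s^2 + 73*s + 68)
[3] parallel reduction of D1, [D2/(1+D2*(D3*D4*D5))] - this is the overall T(s), already in the required normalized form

Hence the answer: (8*s^4 + 16*s^3 + 94*s^2 + 524*s + 336)/(2*s^4 + 67*s^3 - 143*s^2 + 88*s + 272)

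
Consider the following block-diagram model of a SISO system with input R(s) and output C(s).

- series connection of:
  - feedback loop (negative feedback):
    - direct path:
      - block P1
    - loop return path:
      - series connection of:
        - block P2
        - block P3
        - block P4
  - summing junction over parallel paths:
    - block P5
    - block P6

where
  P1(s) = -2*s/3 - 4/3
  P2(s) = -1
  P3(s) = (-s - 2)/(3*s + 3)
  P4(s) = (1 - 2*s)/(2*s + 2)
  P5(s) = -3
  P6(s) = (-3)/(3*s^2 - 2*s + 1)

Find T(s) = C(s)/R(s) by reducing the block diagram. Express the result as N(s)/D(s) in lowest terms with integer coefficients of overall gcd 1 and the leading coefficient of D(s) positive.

[1] cascade P2, P3, P4 = (-2*s^2 - 3*s + 2)/(6*s^2 + 12*s + 6)
[2] feedback reduction of P1, (P2*P3*P4) = (-6*s^3 - 24*s^2 - 30*s - 12)/(2*s^3 + 16*s^2 + 22*s + 5)
[3] reduce the parallel group P5, P6 = (-9*s^2 + 6*s - 6)/(3*s^2 - 2*s + 1)
[4] multiply [P1/(1+P1*(P2*P3*P4))], (P5+P6) (series): this yields T(s), and no further normalization is needed

Hence the answer: (54*s^5 + 180*s^4 + 162*s^3 + 72*s^2 + 108*s + 72)/(6*s^5 + 44*s^4 + 36*s^3 - 13*s^2 + 12*s + 5)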